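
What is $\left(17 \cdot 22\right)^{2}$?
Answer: $139876$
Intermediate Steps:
$\left(17 \cdot 22\right)^{2} = 374^{2} = 139876$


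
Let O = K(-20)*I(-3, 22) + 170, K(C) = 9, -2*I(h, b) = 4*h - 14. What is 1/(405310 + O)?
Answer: 1/405597 ≈ 2.4655e-6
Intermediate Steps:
I(h, b) = 7 - 2*h (I(h, b) = -(4*h - 14)/2 = -(-14 + 4*h)/2 = 7 - 2*h)
O = 287 (O = 9*(7 - 2*(-3)) + 170 = 9*(7 + 6) + 170 = 9*13 + 170 = 117 + 170 = 287)
1/(405310 + O) = 1/(405310 + 287) = 1/405597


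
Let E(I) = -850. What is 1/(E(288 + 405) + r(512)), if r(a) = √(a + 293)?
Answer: -170/144339 - √805/721695 ≈ -0.0012171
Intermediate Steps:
r(a) = √(293 + a)
1/(E(288 + 405) + r(512)) = 1/(-850 + √(293 + 512)) = 1/(-850 + √805)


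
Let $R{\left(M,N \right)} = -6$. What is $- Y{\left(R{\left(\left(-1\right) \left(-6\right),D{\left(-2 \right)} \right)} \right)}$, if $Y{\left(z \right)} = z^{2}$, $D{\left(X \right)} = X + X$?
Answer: $-36$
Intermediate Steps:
$D{\left(X \right)} = 2 X$
$- Y{\left(R{\left(\left(-1\right) \left(-6\right),D{\left(-2 \right)} \right)} \right)} = - \left(-6\right)^{2} = \left(-1\right) 36 = -36$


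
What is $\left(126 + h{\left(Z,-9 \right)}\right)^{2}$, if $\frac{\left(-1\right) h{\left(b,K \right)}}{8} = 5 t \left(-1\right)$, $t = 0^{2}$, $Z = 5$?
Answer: $15876$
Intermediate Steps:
$t = 0$
$h{\left(b,K \right)} = 0$ ($h{\left(b,K \right)} = - 8 \cdot 5 \cdot 0 \left(-1\right) = - 8 \cdot 0 \left(-1\right) = \left(-8\right) 0 = 0$)
$\left(126 + h{\left(Z,-9 \right)}\right)^{2} = \left(126 + 0\right)^{2} = 126^{2} = 15876$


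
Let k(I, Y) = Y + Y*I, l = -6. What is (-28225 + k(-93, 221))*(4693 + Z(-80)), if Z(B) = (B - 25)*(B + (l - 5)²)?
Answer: -18840116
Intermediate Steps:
k(I, Y) = Y + I*Y
Z(B) = (-25 + B)*(121 + B) (Z(B) = (B - 25)*(B + (-6 - 5)²) = (-25 + B)*(B + (-11)²) = (-25 + B)*(B + 121) = (-25 + B)*(121 + B))
(-28225 + k(-93, 221))*(4693 + Z(-80)) = (-28225 + 221*(1 - 93))*(4693 + (-3025 + (-80)² + 96*(-80))) = (-28225 + 221*(-92))*(4693 + (-3025 + 6400 - 7680)) = (-28225 - 20332)*(4693 - 4305) = -48557*388 = -18840116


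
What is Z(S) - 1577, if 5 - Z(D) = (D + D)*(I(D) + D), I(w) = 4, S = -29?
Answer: -3022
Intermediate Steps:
Z(D) = 5 - 2*D*(4 + D) (Z(D) = 5 - (D + D)*(4 + D) = 5 - 2*D*(4 + D))
Z(S) - 1577 = (5 - 8*(-29) - 2*(-29)²) - 1577 = (5 + 232 - 2*841) - 1577 = (5 + 232 - 1682) - 1577 = -1445 - 1577 = -3022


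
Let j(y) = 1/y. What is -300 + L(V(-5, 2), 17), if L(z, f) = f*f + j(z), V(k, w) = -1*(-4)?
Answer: -43/4 ≈ -10.750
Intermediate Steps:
V(k, w) = 4
L(z, f) = f² + 1/z (L(z, f) = f*f + 1/z = f² + 1/z)
-300 + L(V(-5, 2), 17) = -300 + (17² + 1/4) = -300 + (289 + ¼) = -300 + 1157/4 = -43/4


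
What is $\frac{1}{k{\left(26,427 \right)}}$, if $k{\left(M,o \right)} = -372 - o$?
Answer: $- \frac{1}{799} \approx -0.0012516$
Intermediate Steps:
$\frac{1}{k{\left(26,427 \right)}} = \frac{1}{-372 - 427} = \frac{1}{-799} = - \frac{1}{799}$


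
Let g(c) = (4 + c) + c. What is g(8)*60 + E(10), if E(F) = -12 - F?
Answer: 1178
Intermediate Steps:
g(c) = 4 + 2*c
g(8)*60 + E(10) = (4 + 2*8)*60 + (-12 - 1*10) = (4 + 16)*60 + (-12 - 10) = 20*60 - 22 = 1200 - 22 = 1178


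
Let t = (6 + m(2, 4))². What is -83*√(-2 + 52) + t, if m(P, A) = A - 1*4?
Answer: 36 - 415*√2 ≈ -550.90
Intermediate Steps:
m(P, A) = -4 + A (m(P, A) = A - 4 = -4 + A)
t = 36 (t = (6 + (-4 + 4))² = (6 + 0)² = 6² = 36)
-83*√(-2 + 52) + t = -83*√(-2 + 52) + 36 = -415*√2 + 36 = 36 - 415*√2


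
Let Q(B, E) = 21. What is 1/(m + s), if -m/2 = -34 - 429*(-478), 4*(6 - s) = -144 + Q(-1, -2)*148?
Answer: -1/410791 ≈ -2.4343e-6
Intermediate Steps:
s = -735 (s = 6 - (-144 + 21*148)/4 = 6 - (-144 + 3108)/4 = 6 - ¼*2964 = 6 - 741 = -735)
m = -410056 (m = -2*(-34 - 429*(-478)) = -2*(-34 + 205062) = -2*205028 = -410056)
1/(m + s) = 1/(-410056 - 735) = 1/(-410791) = -1/410791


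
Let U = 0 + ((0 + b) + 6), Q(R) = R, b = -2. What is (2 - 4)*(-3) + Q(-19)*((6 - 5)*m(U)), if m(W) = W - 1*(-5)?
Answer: -165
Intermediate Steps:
U = 4 (U = 0 + ((0 - 2) + 6) = 0 + (-2 + 6) = 0 + 4 = 4)
m(W) = 5 + W (m(W) = W + 5 = 5 + W)
(2 - 4)*(-3) + Q(-19)*((6 - 5)*m(U)) = (2 - 4)*(-3) - 19*(6 - 5)*(5 + 4) = -2*(-3) - 19*9 = 6 - 19*9 = 6 - 171 = -165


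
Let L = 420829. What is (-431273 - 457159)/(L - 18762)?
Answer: -888432/402067 ≈ -2.2097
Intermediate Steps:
(-431273 - 457159)/(L - 18762) = (-431273 - 457159)/(420829 - 18762) = -888432/402067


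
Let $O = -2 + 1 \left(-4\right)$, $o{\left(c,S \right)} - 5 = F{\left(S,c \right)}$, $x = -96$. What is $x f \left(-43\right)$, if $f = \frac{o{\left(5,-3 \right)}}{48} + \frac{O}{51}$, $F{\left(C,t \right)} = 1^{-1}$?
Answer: $\frac{516}{17} \approx 30.353$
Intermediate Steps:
$F{\left(C,t \right)} = 1$
$o{\left(c,S \right)} = 6$ ($o{\left(c,S \right)} = 5 + 1 = 6$)
$O = -6$ ($O = -2 - 4 = -6$)
$f = \frac{1}{136}$ ($f = \frac{6}{48} - \frac{6}{51} = 6 \cdot \frac{1}{48} - \frac{2}{17} = \frac{1}{8} - \frac{2}{17} = \frac{1}{136} \approx 0.0073529$)
$x f \left(-43\right) = \left(-96\right) \frac{1}{136} \left(-43\right) = \left(- \frac{12}{17}\right) \left(-43\right) = \frac{516}{17}$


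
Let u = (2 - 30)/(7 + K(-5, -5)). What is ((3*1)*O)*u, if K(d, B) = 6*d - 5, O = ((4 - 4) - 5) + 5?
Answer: 0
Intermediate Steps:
O = 0 (O = (0 - 5) + 5 = -5 + 5 = 0)
K(d, B) = -5 + 6*d
u = 1 (u = (2 - 30)/(7 + (-5 + 6*(-5))) = -28/(7 + (-5 - 30)) = -28/(7 - 35) = -28/(-28) = -28*(-1/28) = 1)
((3*1)*O)*u = ((3*1)*0)*1 = (3*0)*1 = 0*1 = 0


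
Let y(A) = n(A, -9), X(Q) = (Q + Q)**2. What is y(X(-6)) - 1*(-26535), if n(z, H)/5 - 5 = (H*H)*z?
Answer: 84880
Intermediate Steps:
X(Q) = 4*Q**2 (X(Q) = (2*Q)**2 = 4*Q**2)
n(z, H) = 25 + 5*z*H**2 (n(z, H) = 25 + 5*((H*H)*z) = 25 + 5*(H**2*z) = 25 + 5*(z*H**2) = 25 + 5*z*H**2)
y(A) = 25 + 405*A (y(A) = 25 + 5*A*(-9)**2 = 25 + 5*A*81 = 25 + 405*A)
y(X(-6)) - 1*(-26535) = (25 + 405*(4*(-6)**2)) - 1*(-26535) = (25 + 405*(4*36)) + 26535 = (25 + 405*144) + 26535 = (25 + 58320) + 26535 = 58345 + 26535 = 84880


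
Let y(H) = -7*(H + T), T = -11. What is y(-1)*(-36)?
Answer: -3024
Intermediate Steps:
y(H) = 77 - 7*H (y(H) = -7*(H - 11) = -7*(-11 + H) = 77 - 7*H)
y(-1)*(-36) = (77 - 7*(-1))*(-36) = (77 + 7)*(-36) = 84*(-36) = -3024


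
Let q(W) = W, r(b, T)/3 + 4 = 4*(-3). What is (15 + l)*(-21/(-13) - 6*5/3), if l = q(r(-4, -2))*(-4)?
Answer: -22563/13 ≈ -1735.6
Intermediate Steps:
r(b, T) = -48 (r(b, T) = -12 + 3*(4*(-3)) = -12 + 3*(-12) = -12 - 36 = -48)
l = 192 (l = -48*(-4) = 192)
(15 + l)*(-21/(-13) - 6*5/3) = (15 + 192)*(-21/(-13) - 6*5/3) = 207*(-21*(-1/13) - 30*⅓) = 207*(21/13 - 10) = 207*(-109/13) = -22563/13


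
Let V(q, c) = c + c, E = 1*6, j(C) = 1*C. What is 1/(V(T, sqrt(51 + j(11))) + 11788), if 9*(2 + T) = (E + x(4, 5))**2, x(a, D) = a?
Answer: 2947/34739174 - sqrt(62)/69478348 ≈ 8.4719e-5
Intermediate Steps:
j(C) = C
E = 6
T = 82/9 (T = -2 + (6 + 4)**2/9 = -2 + (1/9)*10**2 = -2 + (1/9)*100 = -2 + 100/9 = 82/9 ≈ 9.1111)
V(q, c) = 2*c
1/(V(T, sqrt(51 + j(11))) + 11788) = 1/(2*sqrt(51 + 11) + 11788) = 1/(2*sqrt(62) + 11788) = 1/(11788 + 2*sqrt(62))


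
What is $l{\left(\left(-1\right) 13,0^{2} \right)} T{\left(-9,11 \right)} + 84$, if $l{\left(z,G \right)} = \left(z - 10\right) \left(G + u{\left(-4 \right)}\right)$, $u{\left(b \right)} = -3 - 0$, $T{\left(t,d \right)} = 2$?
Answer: $222$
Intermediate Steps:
$u{\left(b \right)} = -3$ ($u{\left(b \right)} = -3 + 0 = -3$)
$l{\left(z,G \right)} = \left(-10 + z\right) \left(-3 + G\right)$ ($l{\left(z,G \right)} = \left(z - 10\right) \left(G - 3\right) = \left(-10 + z\right) \left(-3 + G\right)$)
$l{\left(\left(-1\right) 13,0^{2} \right)} T{\left(-9,11 \right)} + 84 = \left(30 - 10 \cdot 0^{2} - 3 \left(\left(-1\right) 13\right) + 0^{2} \left(\left(-1\right) 13\right)\right) 2 + 84 = \left(30 - 0 - -39 + 0 \left(-13\right)\right) 2 + 84 = \left(30 + 0 + 39 + 0\right) 2 + 84 = 69 \cdot 2 + 84 = 138 + 84 = 222$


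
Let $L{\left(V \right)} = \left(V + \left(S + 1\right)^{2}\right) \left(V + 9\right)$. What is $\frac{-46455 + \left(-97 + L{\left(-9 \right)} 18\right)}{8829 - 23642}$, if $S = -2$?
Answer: $\frac{46552}{14813} \approx 3.1426$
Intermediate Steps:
$L{\left(V \right)} = \left(1 + V\right) \left(9 + V\right)$ ($L{\left(V \right)} = \left(V + \left(-2 + 1\right)^{2}\right) \left(V + 9\right) = \left(V + \left(-1\right)^{2}\right) \left(9 + V\right) = \left(V + 1\right) \left(9 + V\right) = \left(1 + V\right) \left(9 + V\right)$)
$\frac{-46455 + \left(-97 + L{\left(-9 \right)} 18\right)}{8829 - 23642} = \frac{-46455 - \left(97 - \left(9 + \left(-9\right)^{2} + 10 \left(-9\right)\right) 18\right)}{8829 - 23642} = \frac{-46455 - \left(97 - \left(9 + 81 - 90\right) 18\right)}{-14813} = \left(-46455 + \left(-97 + 0 \cdot 18\right)\right) \left(- \frac{1}{14813}\right) = \left(-46455 + \left(-97 + 0\right)\right) \left(- \frac{1}{14813}\right) = \left(-46455 - 97\right) \left(- \frac{1}{14813}\right) = \left(-46552\right) \left(- \frac{1}{14813}\right) = \frac{46552}{14813}$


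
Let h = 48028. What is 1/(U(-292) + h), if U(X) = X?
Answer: 1/47736 ≈ 2.0949e-5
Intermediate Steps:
1/(U(-292) + h) = 1/(-292 + 48028) = 1/47736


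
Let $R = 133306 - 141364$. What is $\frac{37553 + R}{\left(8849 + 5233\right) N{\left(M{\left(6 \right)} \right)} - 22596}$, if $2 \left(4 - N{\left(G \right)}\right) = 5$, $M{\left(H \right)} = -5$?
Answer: $- \frac{29495}{1473} \approx -20.024$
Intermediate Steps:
$N{\left(G \right)} = \frac{3}{2}$ ($N{\left(G \right)} = 4 - \frac{5}{2} = \frac{3}{2}$)
$R = -8058$
$\frac{37553 + R}{\left(8849 + 5233\right) N{\left(M{\left(6 \right)} \right)} - 22596} = \frac{37553 - 8058}{\left(8849 + 5233\right) \frac{3}{2} - 22596} = \frac{29495}{14082 \cdot \frac{3}{2} - 22596} = \frac{29495}{21123 - 22596} = \frac{29495}{-1473} = 29495 \left(- \frac{1}{1473}\right) = - \frac{29495}{1473}$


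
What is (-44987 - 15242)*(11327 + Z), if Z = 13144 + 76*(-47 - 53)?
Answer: -1016123459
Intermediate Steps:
Z = 5544 (Z = 13144 + 76*(-100) = 13144 - 7600 = 5544)
(-44987 - 15242)*(11327 + Z) = (-44987 - 15242)*(11327 + 5544) = -60229*16871 = -1016123459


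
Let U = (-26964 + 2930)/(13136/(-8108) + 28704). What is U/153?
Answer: -24358459/4450748886 ≈ -0.0054729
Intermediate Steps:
U = -24358459/29089862 (U = -24034/(13136*(-1/8108) + 28704) = -24034/(-3284/2027 + 28704) = -24034/58179724/2027 = -24034*2027/58179724 = -24358459/29089862 ≈ -0.83735)
U/153 = -24358459/29089862/153 = -24358459/29089862*1/153 = -24358459/4450748886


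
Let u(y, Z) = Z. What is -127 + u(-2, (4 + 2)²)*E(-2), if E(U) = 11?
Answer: 269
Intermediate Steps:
-127 + u(-2, (4 + 2)²)*E(-2) = -127 + (4 + 2)²*11 = -127 + 6²*11 = -127 + 36*11 = -127 + 396 = 269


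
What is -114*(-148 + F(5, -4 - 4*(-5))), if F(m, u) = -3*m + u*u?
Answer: -10602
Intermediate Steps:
F(m, u) = u² - 3*m (F(m, u) = -3*m + u² = u² - 3*m)
-114*(-148 + F(5, -4 - 4*(-5))) = -114*(-148 + ((-4 - 4*(-5))² - 3*5)) = -114*(-148 + ((-4 + 20)² - 15)) = -114*(-148 + (16² - 15)) = -114*(-148 + (256 - 15)) = -114*(-148 + 241) = -114*93 = -10602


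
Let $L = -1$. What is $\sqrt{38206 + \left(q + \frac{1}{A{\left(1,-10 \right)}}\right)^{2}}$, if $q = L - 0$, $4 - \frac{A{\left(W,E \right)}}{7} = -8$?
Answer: $\frac{5 \sqrt{10783537}}{84} \approx 195.47$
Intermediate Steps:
$A{\left(W,E \right)} = 84$ ($A{\left(W,E \right)} = 28 - -56 = 28 + 56 = 84$)
$q = -1$ ($q = -1 - 0 = -1 + 0 = -1$)
$\sqrt{38206 + \left(q + \frac{1}{A{\left(1,-10 \right)}}\right)^{2}} = \sqrt{38206 + \left(-1 + \frac{1}{84}\right)^{2}} = \sqrt{38206 + \left(- \frac{83}{84}\right)^{2}} = \sqrt{38206 + \frac{6889}{7056}} = \sqrt{\frac{269588425}{7056}} = \frac{5 \sqrt{10783537}}{84}$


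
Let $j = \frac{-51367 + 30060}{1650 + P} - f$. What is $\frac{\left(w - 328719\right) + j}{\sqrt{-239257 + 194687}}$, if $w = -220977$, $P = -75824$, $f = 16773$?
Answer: $\frac{42017250299 i \sqrt{44570}}{3305935180} \approx 2683.2 i$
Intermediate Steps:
$j = - \frac{1244099195}{74174}$ ($j = \frac{-51367 + 30060}{1650 - 75824} - 16773 = - \frac{21307}{-74174} - 16773 = \left(-21307\right) \left(- \frac{1}{74174}\right) - 16773 = \frac{21307}{74174} - 16773 = - \frac{1244099195}{74174} \approx -16773.0$)
$\frac{\left(w - 328719\right) + j}{\sqrt{-239257 + 194687}} = \frac{\left(-220977 - 328719\right) - \frac{1244099195}{74174}}{\sqrt{-239257 + 194687}} = \frac{-549696 - \frac{1244099195}{74174}}{\sqrt{-44570}} = - \frac{42017250299}{74174 i \sqrt{44570}} = - \frac{42017250299 \left(- \frac{i \sqrt{44570}}{44570}\right)}{74174} = \frac{42017250299 i \sqrt{44570}}{3305935180}$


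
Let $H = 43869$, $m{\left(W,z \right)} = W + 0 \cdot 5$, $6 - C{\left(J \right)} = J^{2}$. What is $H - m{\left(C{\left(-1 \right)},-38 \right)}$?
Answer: $43864$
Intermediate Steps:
$C{\left(J \right)} = 6 - J^{2}$
$m{\left(W,z \right)} = W$ ($m{\left(W,z \right)} = W + 0 = W$)
$H - m{\left(C{\left(-1 \right)},-38 \right)} = 43869 - \left(6 - \left(-1\right)^{2}\right) = 43869 - \left(6 - 1\right) = 43869 - 5 = 43864$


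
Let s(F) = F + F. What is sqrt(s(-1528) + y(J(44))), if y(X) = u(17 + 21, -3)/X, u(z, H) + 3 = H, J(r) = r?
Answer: I*sqrt(1479170)/22 ≈ 55.282*I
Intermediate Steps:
u(z, H) = -3 + H
s(F) = 2*F
y(X) = -6/X (y(X) = (-3 - 3)/X = -6/X)
sqrt(s(-1528) + y(J(44))) = sqrt(2*(-1528) - 6/44) = sqrt(-3056 - 6*1/44) = sqrt(-3056 - 3/22) = sqrt(-67235/22) = I*sqrt(1479170)/22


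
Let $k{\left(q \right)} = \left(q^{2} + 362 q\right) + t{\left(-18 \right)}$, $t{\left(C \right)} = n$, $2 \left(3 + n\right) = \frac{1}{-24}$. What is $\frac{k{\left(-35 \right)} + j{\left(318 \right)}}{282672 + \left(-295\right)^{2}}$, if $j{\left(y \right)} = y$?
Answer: $- \frac{534241}{17745456} \approx -0.030106$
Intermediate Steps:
$n = - \frac{145}{48}$ ($n = -3 + \frac{1}{2 \left(-24\right)} = -3 + \frac{1}{2} \left(- \frac{1}{24}\right) = -3 - \frac{1}{48} = - \frac{145}{48} \approx -3.0208$)
$t{\left(C \right)} = - \frac{145}{48}$
$k{\left(q \right)} = - \frac{145}{48} + q^{2} + 362 q$ ($k{\left(q \right)} = \left(q^{2} + 362 q\right) - \frac{145}{48} = - \frac{145}{48} + q^{2} + 362 q$)
$\frac{k{\left(-35 \right)} + j{\left(318 \right)}}{282672 + \left(-295\right)^{2}} = \frac{\left(- \frac{145}{48} + \left(-35\right)^{2} + 362 \left(-35\right)\right) + 318}{282672 + \left(-295\right)^{2}} = \frac{\left(- \frac{145}{48} + 1225 - 12670\right) + 318}{282672 + 87025} = \frac{- \frac{549505}{48} + 318}{369697} = \left(- \frac{534241}{48}\right) \frac{1}{369697} = - \frac{534241}{17745456}$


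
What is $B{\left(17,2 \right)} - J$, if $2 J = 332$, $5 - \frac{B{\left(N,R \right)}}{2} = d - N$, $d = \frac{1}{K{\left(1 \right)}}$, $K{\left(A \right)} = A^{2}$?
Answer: $-124$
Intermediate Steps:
$d = 1$ ($d = \frac{1}{1^{2}} = 1^{-1} = 1$)
$B{\left(N,R \right)} = 8 + 2 N$ ($B{\left(N,R \right)} = 10 - 2 \left(1 - N\right) = 10 + \left(-2 + 2 N\right) = 8 + 2 N$)
$J = 166$ ($J = \frac{1}{2} \cdot 332 = 166$)
$B{\left(17,2 \right)} - J = \left(8 + 2 \cdot 17\right) - 166 = \left(8 + 34\right) - 166 = 42 - 166 = -124$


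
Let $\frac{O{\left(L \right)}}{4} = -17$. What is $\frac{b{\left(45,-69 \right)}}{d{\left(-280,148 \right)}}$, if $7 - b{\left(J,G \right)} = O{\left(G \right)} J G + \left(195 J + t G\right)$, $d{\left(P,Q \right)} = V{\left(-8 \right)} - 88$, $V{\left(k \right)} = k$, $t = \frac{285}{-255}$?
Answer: $\frac{3739747}{1632} \approx 2291.5$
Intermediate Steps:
$t = - \frac{19}{17}$ ($t = 285 \left(- \frac{1}{255}\right) = - \frac{19}{17} \approx -1.1176$)
$O{\left(L \right)} = -68$ ($O{\left(L \right)} = 4 \left(-17\right) = -68$)
$d{\left(P,Q \right)} = -96$ ($d{\left(P,Q \right)} = -8 - 88 = -96$)
$b{\left(J,G \right)} = 7 - 195 J + \frac{19 G}{17} + 68 G J$ ($b{\left(J,G \right)} = 7 - \left(- 68 J G - \left(- 195 J + \frac{19 G}{17}\right)\right) = 7 - \left(- 68 G J - \left(- 195 J + \frac{19 G}{17}\right)\right) = 7 - \left(195 J - \frac{19 G}{17} - 68 G J\right) = 7 + \left(- 195 J + \frac{19 G}{17} + 68 G J\right) = 7 - 195 J + \frac{19 G}{17} + 68 G J$)
$\frac{b{\left(45,-69 \right)}}{d{\left(-280,148 \right)}} = \frac{7 - 8775 + \frac{19}{17} \left(-69\right) + 68 \left(-69\right) 45}{-96} = \left(7 - 8775 - \frac{1311}{17} - 211140\right) \left(- \frac{1}{96}\right) = \left(- \frac{3739747}{17}\right) \left(- \frac{1}{96}\right) = \frac{3739747}{1632}$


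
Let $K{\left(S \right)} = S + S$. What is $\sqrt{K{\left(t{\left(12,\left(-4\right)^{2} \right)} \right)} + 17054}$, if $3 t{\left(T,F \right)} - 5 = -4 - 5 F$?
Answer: $\frac{2 \sqrt{38253}}{3} \approx 130.39$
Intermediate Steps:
$t{\left(T,F \right)} = \frac{1}{3} - \frac{5 F}{3}$ ($t{\left(T,F \right)} = \frac{5}{3} + \frac{-4 - 5 F}{3} = \frac{5}{3} - \left(\frac{4}{3} + \frac{5 F}{3}\right) = \frac{1}{3} - \frac{5 F}{3}$)
$K{\left(S \right)} = 2 S$
$\sqrt{K{\left(t{\left(12,\left(-4\right)^{2} \right)} \right)} + 17054} = \sqrt{2 \left(\frac{1}{3} - \frac{5 \left(-4\right)^{2}}{3}\right) + 17054} = \sqrt{2 \left(\frac{1}{3} - \frac{80}{3}\right) + 17054} = \sqrt{2 \left(- \frac{79}{3}\right) + 17054} = \sqrt{- \frac{158}{3} + 17054} = \sqrt{\frac{51004}{3}} = \frac{2 \sqrt{38253}}{3}$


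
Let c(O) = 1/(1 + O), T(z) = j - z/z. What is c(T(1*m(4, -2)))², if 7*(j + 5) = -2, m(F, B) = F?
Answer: 49/1369 ≈ 0.035793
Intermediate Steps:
j = -37/7 (j = -5 + (⅐)*(-2) = -5 - 2/7 = -37/7 ≈ -5.2857)
T(z) = -44/7 (T(z) = -37/7 - z/z = -37/7 - 1*1 = -37/7 - 1 = -44/7)
c(T(1*m(4, -2)))² = (1/(1 - 44/7))² = (1/(-37/7))² = (-7/37)² = 49/1369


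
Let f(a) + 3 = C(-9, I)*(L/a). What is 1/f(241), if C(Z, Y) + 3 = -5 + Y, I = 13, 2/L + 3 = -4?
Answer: -1687/5071 ≈ -0.33268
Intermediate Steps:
L = -2/7 (L = 2/(-3 - 4) = 2/(-7) = 2*(-1/7) = -2/7 ≈ -0.28571)
C(Z, Y) = -8 + Y (C(Z, Y) = -3 + (-5 + Y) = -8 + Y)
f(a) = -3 - 10/(7*a) (f(a) = -3 + (-8 + 13)*(-2/(7*a)) = -3 + 5*(-2/(7*a)) = -3 - 10/(7*a))
1/f(241) = 1/(-3 - 10/7/241) = 1/(-3 - 10/7*1/241) = 1/(-3 - 10/1687) = 1/(-5071/1687) = -1687/5071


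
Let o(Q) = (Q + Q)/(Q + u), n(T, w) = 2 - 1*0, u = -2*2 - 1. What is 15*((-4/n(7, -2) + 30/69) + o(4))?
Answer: -3300/23 ≈ -143.48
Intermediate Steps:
u = -5 (u = -4 - 1 = -5)
n(T, w) = 2 (n(T, w) = 2 + 0 = 2)
o(Q) = 2*Q/(-5 + Q) (o(Q) = (Q + Q)/(Q - 5) = (2*Q)/(-5 + Q) = 2*Q/(-5 + Q))
15*((-4/n(7, -2) + 30/69) + o(4)) = 15*((-4/2 + 30/69) + 2*4/(-5 + 4)) = 15*((-4*1/2 + 30*(1/69)) + 2*4/(-1)) = 15*((-2 + 10/23) + 2*4*(-1)) = 15*(-36/23 - 8) = 15*(-220/23) = -3300/23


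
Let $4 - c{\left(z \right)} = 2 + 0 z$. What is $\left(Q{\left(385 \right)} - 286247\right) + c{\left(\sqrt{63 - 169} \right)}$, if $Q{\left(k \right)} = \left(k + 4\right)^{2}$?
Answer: $-134924$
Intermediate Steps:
$Q{\left(k \right)} = \left(4 + k\right)^{2}$
$c{\left(z \right)} = 2$ ($c{\left(z \right)} = 4 - \left(2 + 0 z\right) = 4 - \left(2 + 0\right) = 4 - 2 = 2$)
$\left(Q{\left(385 \right)} - 286247\right) + c{\left(\sqrt{63 - 169} \right)} = \left(\left(4 + 385\right)^{2} - 286247\right) + 2 = \left(389^{2} - 286247\right) + 2 = \left(151321 - 286247\right) + 2 = -134926 + 2 = -134924$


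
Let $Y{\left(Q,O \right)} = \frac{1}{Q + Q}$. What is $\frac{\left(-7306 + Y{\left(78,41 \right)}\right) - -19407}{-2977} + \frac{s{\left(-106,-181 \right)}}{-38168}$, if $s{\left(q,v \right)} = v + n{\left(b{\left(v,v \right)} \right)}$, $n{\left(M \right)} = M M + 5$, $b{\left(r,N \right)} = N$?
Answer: $- \frac{1676630273}{340878408} \approx -4.9186$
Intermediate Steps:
$n{\left(M \right)} = 5 + M^{2}$ ($n{\left(M \right)} = M^{2} + 5 = 5 + M^{2}$)
$s{\left(q,v \right)} = 5 + v + v^{2}$ ($s{\left(q,v \right)} = v + \left(5 + v^{2}\right) = 5 + v + v^{2}$)
$Y{\left(Q,O \right)} = \frac{1}{2 Q}$
$\frac{\left(-7306 + Y{\left(78,41 \right)}\right) - -19407}{-2977} + \frac{s{\left(-106,-181 \right)}}{-38168} = \frac{\left(-7306 + \frac{1}{2 \cdot 78}\right) - -19407}{-2977} + \frac{5 - 181 + \left(-181\right)^{2}}{-38168} = \left(\left(-7306 + \frac{1}{2} \cdot \frac{1}{78}\right) + 19407\right) \left(- \frac{1}{2977}\right) + \left(5 - 181 + 32761\right) \left(- \frac{1}{38168}\right) = \left(\left(-7306 + \frac{1}{156}\right) + 19407\right) \left(- \frac{1}{2977}\right) + 32585 \left(- \frac{1}{38168}\right) = \left(- \frac{1139735}{156} + 19407\right) \left(- \frac{1}{2977}\right) - \frac{32585}{38168} = \frac{1887757}{156} \left(- \frac{1}{2977}\right) - \frac{32585}{38168} = - \frac{1887757}{464412} - \frac{32585}{38168} = - \frac{1676630273}{340878408}$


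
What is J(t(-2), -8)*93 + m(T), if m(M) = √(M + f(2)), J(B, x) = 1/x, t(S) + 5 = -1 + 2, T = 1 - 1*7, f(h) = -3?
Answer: -93/8 + 3*I ≈ -11.625 + 3.0*I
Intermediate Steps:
T = -6 (T = 1 - 7 = -6)
t(S) = -4 (t(S) = -5 + (-1 + 2) = -5 + 1 = -4)
m(M) = √(-3 + M) (m(M) = √(M - 3) = √(-3 + M))
J(t(-2), -8)*93 + m(T) = 93/(-8) + √(-3 - 6) = -⅛*93 + √(-9) = -93/8 + 3*I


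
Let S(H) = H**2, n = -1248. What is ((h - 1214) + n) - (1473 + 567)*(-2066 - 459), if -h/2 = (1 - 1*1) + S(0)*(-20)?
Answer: 5148538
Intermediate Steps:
h = 0 (h = -2*((1 - 1*1) + 0**2*(-20)) = -2*((1 - 1) + 0*(-20)) = -2*(0 + 0) = -2*0 = 0)
((h - 1214) + n) - (1473 + 567)*(-2066 - 459) = ((0 - 1214) - 1248) - (1473 + 567)*(-2066 - 459) = (-1214 - 1248) - 2040*(-2525) = -2462 - 1*(-5151000) = -2462 + 5151000 = 5148538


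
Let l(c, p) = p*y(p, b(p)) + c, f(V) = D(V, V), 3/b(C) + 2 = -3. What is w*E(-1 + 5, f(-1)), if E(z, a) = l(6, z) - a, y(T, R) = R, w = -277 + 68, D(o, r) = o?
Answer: -4807/5 ≈ -961.40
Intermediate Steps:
w = -209
b(C) = -3/5 (b(C) = 3/(-2 - 3) = 3/(-5) = 3*(-1/5) = -3/5)
f(V) = V
l(c, p) = c - 3*p/5 (l(c, p) = p*(-3/5) + c = -3*p/5 + c = c - 3*p/5)
E(z, a) = 6 - a - 3*z/5 (E(z, a) = (6 - 3*z/5) - a = 6 - a - 3*z/5)
w*E(-1 + 5, f(-1)) = -209*(6 - 1*(-1) - 3*(-1 + 5)/5) = -209*(6 + 1 - 3/5*4) = -209*(6 + 1 - 12/5) = -209*23/5 = -4807/5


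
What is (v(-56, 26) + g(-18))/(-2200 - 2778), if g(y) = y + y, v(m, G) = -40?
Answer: 2/131 ≈ 0.015267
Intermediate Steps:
g(y) = 2*y
(v(-56, 26) + g(-18))/(-2200 - 2778) = (-40 + 2*(-18))/(-2200 - 2778) = (-40 - 36)/(-4978) = -76*(-1/4978) = 2/131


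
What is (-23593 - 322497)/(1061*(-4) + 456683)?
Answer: -346090/452439 ≈ -0.76494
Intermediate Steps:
(-23593 - 322497)/(1061*(-4) + 456683) = -346090/(-4244 + 456683) = -346090/452439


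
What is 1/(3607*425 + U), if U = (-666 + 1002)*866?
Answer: 1/1823951 ≈ 5.4826e-7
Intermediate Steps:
U = 290976 (U = 336*866 = 290976)
1/(3607*425 + U) = 1/(3607*425 + 290976) = 1/(1532975 + 290976) = 1/1823951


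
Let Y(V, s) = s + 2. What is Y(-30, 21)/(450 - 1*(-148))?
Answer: 1/26 ≈ 0.038462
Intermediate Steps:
Y(V, s) = 2 + s
Y(-30, 21)/(450 - 1*(-148)) = (2 + 21)/(450 - 1*(-148)) = 23/(450 + 148) = 23/598 = 23*(1/598) = 1/26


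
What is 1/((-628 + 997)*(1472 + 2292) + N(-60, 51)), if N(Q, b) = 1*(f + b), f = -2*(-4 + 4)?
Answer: 1/1388967 ≈ 7.1996e-7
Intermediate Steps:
f = 0 (f = -2*0 = 0)
N(Q, b) = b (N(Q, b) = 1*(0 + b) = 1*b = b)
1/((-628 + 997)*(1472 + 2292) + N(-60, 51)) = 1/((-628 + 997)*(1472 + 2292) + 51) = 1/(369*3764 + 51) = 1/(1388916 + 51) = 1/1388967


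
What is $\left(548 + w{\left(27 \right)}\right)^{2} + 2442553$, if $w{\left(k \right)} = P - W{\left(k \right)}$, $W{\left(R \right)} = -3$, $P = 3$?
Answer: $2749469$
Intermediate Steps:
$w{\left(k \right)} = 6$ ($w{\left(k \right)} = 3 - -3 = 3 + 3 = 6$)
$\left(548 + w{\left(27 \right)}\right)^{2} + 2442553 = \left(548 + 6\right)^{2} + 2442553 = 554^{2} + 2442553 = 306916 + 2442553 = 2749469$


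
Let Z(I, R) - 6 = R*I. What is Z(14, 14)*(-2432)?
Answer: -491264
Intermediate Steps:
Z(I, R) = 6 + I*R (Z(I, R) = 6 + R*I = 6 + I*R)
Z(14, 14)*(-2432) = (6 + 14*14)*(-2432) = (6 + 196)*(-2432) = 202*(-2432) = -491264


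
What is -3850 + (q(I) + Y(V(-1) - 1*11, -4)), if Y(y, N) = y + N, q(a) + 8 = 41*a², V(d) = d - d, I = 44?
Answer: 75503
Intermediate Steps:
V(d) = 0
q(a) = -8 + 41*a²
Y(y, N) = N + y
-3850 + (q(I) + Y(V(-1) - 1*11, -4)) = -3850 + ((-8 + 41*44²) + (-4 + (0 - 1*11))) = -3850 + ((-8 + 41*1936) + (-4 + (0 - 11))) = -3850 + ((-8 + 79376) + (-4 - 11)) = -3850 + (79368 - 15) = -3850 + 79353 = 75503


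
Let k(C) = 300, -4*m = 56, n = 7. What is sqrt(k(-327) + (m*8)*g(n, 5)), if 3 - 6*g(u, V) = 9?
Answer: 2*sqrt(103) ≈ 20.298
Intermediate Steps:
m = -14 (m = -1/4*56 = -14)
g(u, V) = -1 (g(u, V) = 1/2 - 1/6*9 = 1/2 - 3/2 = -1)
sqrt(k(-327) + (m*8)*g(n, 5)) = sqrt(300 - 14*8*(-1)) = sqrt(300 - 112*(-1)) = sqrt(300 + 112) = sqrt(412) = 2*sqrt(103)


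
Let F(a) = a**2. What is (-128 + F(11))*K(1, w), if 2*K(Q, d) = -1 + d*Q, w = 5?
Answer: -14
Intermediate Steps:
K(Q, d) = -1/2 + Q*d/2 (K(Q, d) = (-1 + d*Q)/2 = (-1 + Q*d)/2 = -1/2 + Q*d/2)
(-128 + F(11))*K(1, w) = (-128 + 11**2)*(-1/2 + (1/2)*1*5) = (-128 + 121)*(-1/2 + 5/2) = -7*2 = -14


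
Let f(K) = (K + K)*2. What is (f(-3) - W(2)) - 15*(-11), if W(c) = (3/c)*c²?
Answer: 147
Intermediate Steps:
W(c) = 3*c
f(K) = 4*K (f(K) = (2*K)*2 = 4*K)
(f(-3) - W(2)) - 15*(-11) = (4*(-3) - 3*2) - 15*(-11) = (-12 - 1*6) + 165 = (-12 - 6) + 165 = -18 + 165 = 147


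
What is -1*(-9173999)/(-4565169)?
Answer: -9173999/4565169 ≈ -2.0096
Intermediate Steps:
-1*(-9173999)/(-4565169) = 9173999*(-1/4565169) = -9173999/4565169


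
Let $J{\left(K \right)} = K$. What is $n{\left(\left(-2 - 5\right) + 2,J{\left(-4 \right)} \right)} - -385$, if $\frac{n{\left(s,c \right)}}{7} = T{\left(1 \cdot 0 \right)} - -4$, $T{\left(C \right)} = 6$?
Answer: $455$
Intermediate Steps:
$n{\left(s,c \right)} = 70$ ($n{\left(s,c \right)} = 7 \left(6 - -4\right) = 7 \left(6 + 4\right) = 7 \cdot 10 = 70$)
$n{\left(\left(-2 - 5\right) + 2,J{\left(-4 \right)} \right)} - -385 = 70 - -385 = 70 + 385 = 455$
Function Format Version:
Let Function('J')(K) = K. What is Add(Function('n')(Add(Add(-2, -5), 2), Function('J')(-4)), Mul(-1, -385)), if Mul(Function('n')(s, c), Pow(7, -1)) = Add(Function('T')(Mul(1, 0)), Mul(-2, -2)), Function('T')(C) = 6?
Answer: 455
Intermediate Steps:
Function('n')(s, c) = 70 (Function('n')(s, c) = Mul(7, Add(6, Mul(-2, -2))) = Mul(7, Add(6, 4)) = Mul(7, 10) = 70)
Add(Function('n')(Add(Add(-2, -5), 2), Function('J')(-4)), Mul(-1, -385)) = Add(70, Mul(-1, -385)) = Add(70, 385) = 455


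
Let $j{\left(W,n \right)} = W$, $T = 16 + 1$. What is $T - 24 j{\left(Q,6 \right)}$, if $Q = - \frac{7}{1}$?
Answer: $185$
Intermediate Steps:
$T = 17$
$Q = -7$ ($Q = \left(-7\right) 1 = -7$)
$T - 24 j{\left(Q,6 \right)} = 17 - -168 = 17 + 168 = 185$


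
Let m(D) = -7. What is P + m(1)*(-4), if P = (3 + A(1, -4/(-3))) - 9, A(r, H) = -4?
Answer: 18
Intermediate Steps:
P = -10 (P = (3 - 4) - 9 = -1 - 9 = -10)
P + m(1)*(-4) = -10 - 7*(-4) = -10 + 28 = 18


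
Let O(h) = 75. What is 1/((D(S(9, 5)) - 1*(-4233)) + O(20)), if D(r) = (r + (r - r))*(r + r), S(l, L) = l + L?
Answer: 1/4700 ≈ 0.00021277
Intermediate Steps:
S(l, L) = L + l
D(r) = 2*r**2 (D(r) = (r + 0)*(2*r) = r*(2*r) = 2*r**2)
1/((D(S(9, 5)) - 1*(-4233)) + O(20)) = 1/((2*(5 + 9)**2 - 1*(-4233)) + 75) = 1/((2*14**2 + 4233) + 75) = 1/((2*196 + 4233) + 75) = 1/((392 + 4233) + 75) = 1/(4625 + 75) = 1/4700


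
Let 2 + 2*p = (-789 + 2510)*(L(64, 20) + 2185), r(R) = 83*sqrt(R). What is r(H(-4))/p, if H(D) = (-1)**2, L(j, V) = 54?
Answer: 166/3853317 ≈ 4.3080e-5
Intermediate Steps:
H(D) = 1
p = 3853317/2 (p = -1 + ((-789 + 2510)*(54 + 2185))/2 = -1 + (1721*2239)/2 = -1 + (1/2)*3853319 = -1 + 3853319/2 = 3853317/2 ≈ 1.9267e+6)
r(H(-4))/p = (83*sqrt(1))/(3853317/2) = (83*1)*(2/3853317) = 83*(2/3853317) = 166/3853317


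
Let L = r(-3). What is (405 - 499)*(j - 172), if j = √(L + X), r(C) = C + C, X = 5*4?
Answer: 16168 - 94*√14 ≈ 15816.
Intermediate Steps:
X = 20
r(C) = 2*C
L = -6 (L = 2*(-3) = -6)
j = √14 (j = √(-6 + 20) = √14 ≈ 3.7417)
(405 - 499)*(j - 172) = (405 - 499)*(√14 - 172) = -94*(-172 + √14) = 16168 - 94*√14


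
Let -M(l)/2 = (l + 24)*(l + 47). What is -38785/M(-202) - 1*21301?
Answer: -235070079/11036 ≈ -21300.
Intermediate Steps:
M(l) = -2*(24 + l)*(47 + l) (M(l) = -2*(l + 24)*(l + 47) = -2*(24 + l)*(47 + l))
-38785/M(-202) - 1*21301 = -38785/(-2256 - 142*(-202) - 2*(-202)²) - 1*21301 = -38785/(-2256 + 28684 - 2*40804) - 21301 = -38785/(-2256 + 28684 - 81608) - 21301 = -38785/(-55180) - 21301 = -38785*(-1/55180) - 21301 = 7757/11036 - 21301 = -235070079/11036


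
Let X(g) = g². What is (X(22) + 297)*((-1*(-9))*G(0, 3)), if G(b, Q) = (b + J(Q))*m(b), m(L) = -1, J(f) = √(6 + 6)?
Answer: -14058*√3 ≈ -24349.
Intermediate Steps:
J(f) = 2*√3 (J(f) = √12 = 2*√3)
G(b, Q) = -b - 2*√3 (G(b, Q) = (b + 2*√3)*(-1) = -b - 2*√3)
(X(22) + 297)*((-1*(-9))*G(0, 3)) = (22² + 297)*((-1*(-9))*(-1*0 - 2*√3)) = (484 + 297)*(9*(0 - 2*√3)) = 781*(9*(-2*√3)) = 781*(-18*√3) = -14058*√3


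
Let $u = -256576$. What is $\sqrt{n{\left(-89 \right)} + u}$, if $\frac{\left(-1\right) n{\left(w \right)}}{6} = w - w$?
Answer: $8 i \sqrt{4009} \approx 506.53 i$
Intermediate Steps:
$n{\left(w \right)} = 0$ ($n{\left(w \right)} = - 6 \left(w - w\right) = \left(-6\right) 0 = 0$)
$\sqrt{n{\left(-89 \right)} + u} = \sqrt{0 - 256576} = \sqrt{-256576} = 8 i \sqrt{4009}$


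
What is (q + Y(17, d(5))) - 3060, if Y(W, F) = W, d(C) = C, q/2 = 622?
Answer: -1799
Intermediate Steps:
q = 1244 (q = 2*622 = 1244)
(q + Y(17, d(5))) - 3060 = (1244 + 17) - 3060 = 1261 - 3060 = -1799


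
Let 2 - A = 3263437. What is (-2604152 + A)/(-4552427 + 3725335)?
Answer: 5867587/827092 ≈ 7.0942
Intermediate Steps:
A = -3263435 (A = 2 - 1*3263437 = 2 - 3263437 = -3263435)
(-2604152 + A)/(-4552427 + 3725335) = (-2604152 - 3263435)/(-4552427 + 3725335) = -5867587/(-827092) = -5867587*(-1/827092) = 5867587/827092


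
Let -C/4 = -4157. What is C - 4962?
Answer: 11666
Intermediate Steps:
C = 16628 (C = -4*(-4157) = 16628)
C - 4962 = 16628 - 4962 = 11666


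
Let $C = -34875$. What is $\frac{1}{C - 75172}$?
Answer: $- \frac{1}{110047} \approx -9.087 \cdot 10^{-6}$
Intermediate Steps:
$\frac{1}{C - 75172} = \frac{1}{-34875 - 75172} = \frac{1}{-110047} = - \frac{1}{110047}$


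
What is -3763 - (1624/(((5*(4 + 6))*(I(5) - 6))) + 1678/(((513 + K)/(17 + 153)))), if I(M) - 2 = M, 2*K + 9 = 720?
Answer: -179081719/43425 ≈ -4123.9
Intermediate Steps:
K = 711/2 (K = -9/2 + (½)*720 = -9/2 + 360 = 711/2 ≈ 355.50)
I(M) = 2 + M
-3763 - (1624/(((5*(4 + 6))*(I(5) - 6))) + 1678/(((513 + K)/(17 + 153)))) = -3763 - (1624/(((5*(4 + 6))*((2 + 5) - 6))) + 1678/(((513 + 711/2)/(17 + 153)))) = -3763 - (1624/(((5*10)*(7 - 6))) + 1678/(((1737/2)/170))) = -3763 - (1624/((50*1)) + 1678/(((1737/2)*(1/170)))) = -3763 - (1624/50 + 1678/(1737/340)) = -3763 - (1624*(1/50) + 1678*(340/1737)) = -3763 - (812/25 + 570520/1737) = -3763 - 1*15673444/43425 = -3763 - 15673444/43425 = -179081719/43425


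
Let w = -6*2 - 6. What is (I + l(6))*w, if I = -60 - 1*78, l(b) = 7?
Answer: 2358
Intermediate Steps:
I = -138 (I = -60 - 78 = -138)
w = -18 (w = -12 - 6 = -18)
(I + l(6))*w = (-138 + 7)*(-18) = -131*(-18) = 2358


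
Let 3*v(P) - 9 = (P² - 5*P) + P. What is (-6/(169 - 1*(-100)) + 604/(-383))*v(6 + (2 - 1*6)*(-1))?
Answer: -3789802/103027 ≈ -36.785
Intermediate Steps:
v(P) = 3 - 4*P/3 + P²/3 (v(P) = 3 + ((P² - 5*P) + P)/3 = 3 + (P² - 4*P)/3 = 3 + (-4*P/3 + P²/3) = 3 - 4*P/3 + P²/3)
(-6/(169 - 1*(-100)) + 604/(-383))*v(6 + (2 - 1*6)*(-1)) = (-6/(169 - 1*(-100)) + 604/(-383))*(3 - 4*(6 + (2 - 1*6)*(-1))/3 + (6 + (2 - 1*6)*(-1))²/3) = (-6/(169 + 100) + 604*(-1/383))*(3 - 4*(6 + (2 - 6)*(-1))/3 + (6 + (2 - 6)*(-1))²/3) = (-6/269 - 604/383)*(3 - 4*(6 - 4*(-1))/3 + (6 - 4*(-1))²/3) = (-6*1/269 - 604/383)*(3 - 4*(6 + 4)/3 + (6 + 4)²/3) = (-6/269 - 604/383)*(3 - 4/3*10 + (⅓)*10²) = -164774*(3 - 40/3 + (⅓)*100)/103027 = -164774*(3 - 40/3 + 100/3)/103027 = -164774/103027*23 = -3789802/103027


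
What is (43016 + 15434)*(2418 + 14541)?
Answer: 991253550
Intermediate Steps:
(43016 + 15434)*(2418 + 14541) = 58450*16959 = 991253550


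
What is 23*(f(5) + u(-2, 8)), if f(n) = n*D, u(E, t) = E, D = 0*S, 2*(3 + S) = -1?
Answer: -46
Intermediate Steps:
S = -7/2 (S = -3 + (1/2)*(-1) = -3 - 1/2 = -7/2 ≈ -3.5000)
D = 0 (D = 0*(-7/2) = 0)
f(n) = 0 (f(n) = n*0 = 0)
23*(f(5) + u(-2, 8)) = 23*(0 - 2) = 23*(-2) = -46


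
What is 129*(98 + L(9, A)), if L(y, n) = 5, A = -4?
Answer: 13287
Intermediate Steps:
129*(98 + L(9, A)) = 129*(98 + 5) = 129*103 = 13287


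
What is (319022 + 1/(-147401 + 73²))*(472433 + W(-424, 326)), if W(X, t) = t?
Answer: 3061053308315071/20296 ≈ 1.5082e+11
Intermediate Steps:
(319022 + 1/(-147401 + 73²))*(472433 + W(-424, 326)) = (319022 + 1/(-147401 + 73²))*(472433 + 326) = (319022 + 1/(-147401 + 5329))*472759 = (319022 + 1/(-142072))*472759 = (319022 - 1/142072)*472759 = (45324093583/142072)*472759 = 3061053308315071/20296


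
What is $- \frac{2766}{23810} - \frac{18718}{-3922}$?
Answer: $\frac{108706832}{23345705} \approx 4.6564$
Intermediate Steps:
$- \frac{2766}{23810} - \frac{18718}{-3922} = \left(-2766\right) \frac{1}{23810} - - \frac{9359}{1961} = - \frac{1383}{11905} + \frac{9359}{1961} = \frac{108706832}{23345705}$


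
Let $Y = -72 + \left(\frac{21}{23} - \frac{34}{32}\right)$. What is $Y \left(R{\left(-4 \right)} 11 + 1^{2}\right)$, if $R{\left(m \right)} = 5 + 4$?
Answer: $- \frac{663775}{92} \approx -7214.9$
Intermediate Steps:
$R{\left(m \right)} = 9$
$Y = - \frac{26551}{368}$ ($Y = -72 + \left(21 \cdot \frac{1}{23} - \frac{17}{16}\right) = -72 + \left(\frac{21}{23} - \frac{17}{16}\right) = -72 - \frac{55}{368} = - \frac{26551}{368} \approx -72.149$)
$Y \left(R{\left(-4 \right)} 11 + 1^{2}\right) = - \frac{26551 \left(9 \cdot 11 + 1^{2}\right)}{368} = - \frac{26551 \left(99 + 1\right)}{368} = \left(- \frac{26551}{368}\right) 100 = - \frac{663775}{92}$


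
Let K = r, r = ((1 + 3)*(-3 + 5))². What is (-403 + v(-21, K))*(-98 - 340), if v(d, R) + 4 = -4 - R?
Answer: 208050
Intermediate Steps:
r = 64 (r = (4*2)² = 8² = 64)
K = 64
v(d, R) = -8 - R (v(d, R) = -4 + (-4 - R) = -8 - R)
(-403 + v(-21, K))*(-98 - 340) = (-403 + (-8 - 1*64))*(-98 - 340) = (-403 + (-8 - 64))*(-438) = (-403 - 72)*(-438) = -475*(-438) = 208050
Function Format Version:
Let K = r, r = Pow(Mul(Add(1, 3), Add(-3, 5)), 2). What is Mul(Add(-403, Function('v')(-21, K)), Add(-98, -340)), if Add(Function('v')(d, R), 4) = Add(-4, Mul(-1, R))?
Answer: 208050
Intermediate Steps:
r = 64 (r = Pow(Mul(4, 2), 2) = Pow(8, 2) = 64)
K = 64
Function('v')(d, R) = Add(-8, Mul(-1, R)) (Function('v')(d, R) = Add(-4, Add(-4, Mul(-1, R))) = Add(-8, Mul(-1, R)))
Mul(Add(-403, Function('v')(-21, K)), Add(-98, -340)) = Mul(Add(-403, Add(-8, Mul(-1, 64))), Add(-98, -340)) = Mul(Add(-403, Add(-8, -64)), -438) = Mul(Add(-403, -72), -438) = Mul(-475, -438) = 208050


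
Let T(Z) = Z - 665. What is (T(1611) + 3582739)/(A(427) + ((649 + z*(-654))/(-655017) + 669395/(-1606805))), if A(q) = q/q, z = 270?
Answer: 150870929614758969/35868251857 ≈ 4.2063e+6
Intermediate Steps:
A(q) = 1
T(Z) = -665 + Z
(T(1611) + 3582739)/(A(427) + ((649 + z*(-654))/(-655017) + 669395/(-1606805))) = ((-665 + 1611) + 3582739)/(1 + ((649 + 270*(-654))/(-655017) + 669395/(-1606805))) = (946 + 3582739)/(1 + ((649 - 176580)*(-1/655017) + 669395*(-1/1606805))) = 3583685/(1 + (-175931*(-1/655017) - 133879/321361)) = 3583685/(1 + (175931/655017 - 133879/321361)) = 3583685/(1 - 31155658852/210496918137) = 3583685/(179341259285/210496918137) = 3583685*(210496918137/179341259285) = 150870929614758969/35868251857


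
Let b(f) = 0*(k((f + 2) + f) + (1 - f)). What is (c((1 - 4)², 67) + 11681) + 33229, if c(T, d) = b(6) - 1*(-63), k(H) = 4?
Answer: 44973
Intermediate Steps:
b(f) = 0 (b(f) = 0*(4 + (1 - f)) = 0*(5 - f) = 0)
c(T, d) = 63 (c(T, d) = 0 - 1*(-63) = 0 + 63 = 63)
(c((1 - 4)², 67) + 11681) + 33229 = (63 + 11681) + 33229 = 11744 + 33229 = 44973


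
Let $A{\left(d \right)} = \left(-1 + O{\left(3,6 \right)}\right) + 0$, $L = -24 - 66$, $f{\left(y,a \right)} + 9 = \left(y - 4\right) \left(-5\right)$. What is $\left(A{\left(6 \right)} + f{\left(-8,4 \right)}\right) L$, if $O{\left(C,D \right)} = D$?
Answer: $-5040$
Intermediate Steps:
$f{\left(y,a \right)} = 11 - 5 y$ ($f{\left(y,a \right)} = -9 + \left(y - 4\right) \left(-5\right) = -9 + \left(-4 + y\right) \left(-5\right) = -9 - \left(-20 + 5 y\right) = 11 - 5 y$)
$L = -90$
$A{\left(d \right)} = 5$ ($A{\left(d \right)} = \left(-1 + 6\right) + 0 = 5 + 0 = 5$)
$\left(A{\left(6 \right)} + f{\left(-8,4 \right)}\right) L = \left(5 + \left(11 - -40\right)\right) \left(-90\right) = \left(5 + \left(11 + 40\right)\right) \left(-90\right) = \left(5 + 51\right) \left(-90\right) = 56 \left(-90\right) = -5040$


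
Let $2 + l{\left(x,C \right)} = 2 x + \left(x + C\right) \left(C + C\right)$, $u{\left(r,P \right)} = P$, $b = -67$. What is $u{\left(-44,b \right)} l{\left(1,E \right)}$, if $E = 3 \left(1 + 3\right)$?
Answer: $-20904$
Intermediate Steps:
$E = 12$ ($E = 3 \cdot 4 = 12$)
$l{\left(x,C \right)} = -2 + 2 x + 2 C \left(C + x\right)$ ($l{\left(x,C \right)} = -2 + \left(2 x + \left(x + C\right) \left(C + C\right)\right) = -2 + \left(2 x + \left(C + x\right) 2 C\right) = -2 + \left(2 x + 2 C \left(C + x\right)\right) = -2 + 2 x + 2 C \left(C + x\right)$)
$u{\left(-44,b \right)} l{\left(1,E \right)} = - 67 \left(-2 + 2 \cdot 1 + 2 \cdot 12^{2} + 2 \cdot 12 \cdot 1\right) = - 67 \left(-2 + 2 + 2 \cdot 144 + 24\right) = - 67 \left(-2 + 2 + 288 + 24\right) = \left(-67\right) 312 = -20904$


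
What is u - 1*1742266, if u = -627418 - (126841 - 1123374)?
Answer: -1373151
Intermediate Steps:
u = 369115 (u = -627418 - 1*(-996533) = -627418 + 996533 = 369115)
u - 1*1742266 = 369115 - 1*1742266 = 369115 - 1742266 = -1373151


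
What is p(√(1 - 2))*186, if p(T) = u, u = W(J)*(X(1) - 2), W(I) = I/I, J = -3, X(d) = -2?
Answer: -744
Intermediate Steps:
W(I) = 1
u = -4 (u = 1*(-2 - 2) = 1*(-4) = -4)
p(T) = -4
p(√(1 - 2))*186 = -4*186 = -744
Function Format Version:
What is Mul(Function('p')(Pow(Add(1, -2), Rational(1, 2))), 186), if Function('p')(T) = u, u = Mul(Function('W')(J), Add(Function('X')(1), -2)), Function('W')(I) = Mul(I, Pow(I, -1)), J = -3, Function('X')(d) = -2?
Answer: -744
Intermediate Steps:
Function('W')(I) = 1
u = -4 (u = Mul(1, Add(-2, -2)) = Mul(1, -4) = -4)
Function('p')(T) = -4
Mul(Function('p')(Pow(Add(1, -2), Rational(1, 2))), 186) = Mul(-4, 186) = -744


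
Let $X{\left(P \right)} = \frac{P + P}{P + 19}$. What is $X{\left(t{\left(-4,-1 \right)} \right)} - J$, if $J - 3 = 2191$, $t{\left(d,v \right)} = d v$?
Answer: $- \frac{50454}{23} \approx -2193.7$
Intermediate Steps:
$X{\left(P \right)} = \frac{2 P}{19 + P}$
$J = 2194$ ($J = 3 + 2191 = 2194$)
$X{\left(t{\left(-4,-1 \right)} \right)} - J = \frac{2 \left(\left(-4\right) \left(-1\right)\right)}{19 - -4} - 2194 = 2 \cdot 4 \frac{1}{19 + 4} - 2194 = 2 \cdot 4 \cdot \frac{1}{23} - 2194 = \frac{8}{23} - 2194 = - \frac{50454}{23}$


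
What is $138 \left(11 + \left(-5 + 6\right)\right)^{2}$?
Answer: $19872$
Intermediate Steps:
$138 \left(11 + \left(-5 + 6\right)\right)^{2} = 138 \left(11 + 1\right)^{2} = 138 \cdot 12^{2} = 138 \cdot 144 = 19872$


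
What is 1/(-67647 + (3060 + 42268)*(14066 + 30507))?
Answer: 1/2020337297 ≈ 4.9497e-10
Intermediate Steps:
1/(-67647 + (3060 + 42268)*(14066 + 30507)) = 1/(-67647 + 45328*44573) = 1/(-67647 + 2020404944) = 1/2020337297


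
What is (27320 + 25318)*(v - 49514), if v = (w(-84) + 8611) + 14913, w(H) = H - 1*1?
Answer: -1372535850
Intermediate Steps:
w(H) = -1 + H (w(H) = H - 1 = -1 + H)
v = 23439 (v = ((-1 - 84) + 8611) + 14913 = (-85 + 8611) + 14913 = 8526 + 14913 = 23439)
(27320 + 25318)*(v - 49514) = (27320 + 25318)*(23439 - 49514) = 52638*(-26075) = -1372535850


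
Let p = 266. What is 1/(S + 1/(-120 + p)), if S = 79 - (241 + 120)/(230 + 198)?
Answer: 31244/2442137 ≈ 0.012794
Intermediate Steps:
S = 33451/428 (S = 79 - 361/428 = 33451/428 ≈ 78.156)
1/(S + 1/(-120 + p)) = 1/(33451/428 + 1/(-120 + 266)) = 1/(33451/428 + 1/146) = 1/(2442137/31244) = 31244/2442137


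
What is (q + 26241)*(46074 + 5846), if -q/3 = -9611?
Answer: 2859442080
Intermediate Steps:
q = 28833 (q = -3*(-9611) = 28833)
(q + 26241)*(46074 + 5846) = (28833 + 26241)*(46074 + 5846) = 55074*51920 = 2859442080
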